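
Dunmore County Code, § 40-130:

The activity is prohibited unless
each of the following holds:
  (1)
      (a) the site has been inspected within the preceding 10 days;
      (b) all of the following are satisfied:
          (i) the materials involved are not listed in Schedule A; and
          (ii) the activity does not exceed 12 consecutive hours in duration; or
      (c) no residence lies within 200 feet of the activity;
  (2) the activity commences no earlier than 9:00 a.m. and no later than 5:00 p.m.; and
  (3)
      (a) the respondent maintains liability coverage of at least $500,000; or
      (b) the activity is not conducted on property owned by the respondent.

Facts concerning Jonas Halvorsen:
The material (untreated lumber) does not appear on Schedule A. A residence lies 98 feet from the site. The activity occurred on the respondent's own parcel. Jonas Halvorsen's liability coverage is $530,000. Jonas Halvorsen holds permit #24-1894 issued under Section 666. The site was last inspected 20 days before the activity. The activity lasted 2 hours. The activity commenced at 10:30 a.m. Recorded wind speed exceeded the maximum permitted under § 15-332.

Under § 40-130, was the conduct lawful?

Yes — lawful.

(a) site inspected — not met.
(i) not (Schedule A material) — met.
(ii) ≤ 12 hrs duration — met.
So (b) is satisfied (T AND T).
(c) no residence in 200 ft — not met.
So (1) is satisfied (F OR T OR F).
(2) start within hours — holds.
(a) coverage ≥ $500,000 — holds.
(b) not (own property) — not met.
So (3) is satisfied (T OR F).
So Overall is satisfied (T AND T AND T).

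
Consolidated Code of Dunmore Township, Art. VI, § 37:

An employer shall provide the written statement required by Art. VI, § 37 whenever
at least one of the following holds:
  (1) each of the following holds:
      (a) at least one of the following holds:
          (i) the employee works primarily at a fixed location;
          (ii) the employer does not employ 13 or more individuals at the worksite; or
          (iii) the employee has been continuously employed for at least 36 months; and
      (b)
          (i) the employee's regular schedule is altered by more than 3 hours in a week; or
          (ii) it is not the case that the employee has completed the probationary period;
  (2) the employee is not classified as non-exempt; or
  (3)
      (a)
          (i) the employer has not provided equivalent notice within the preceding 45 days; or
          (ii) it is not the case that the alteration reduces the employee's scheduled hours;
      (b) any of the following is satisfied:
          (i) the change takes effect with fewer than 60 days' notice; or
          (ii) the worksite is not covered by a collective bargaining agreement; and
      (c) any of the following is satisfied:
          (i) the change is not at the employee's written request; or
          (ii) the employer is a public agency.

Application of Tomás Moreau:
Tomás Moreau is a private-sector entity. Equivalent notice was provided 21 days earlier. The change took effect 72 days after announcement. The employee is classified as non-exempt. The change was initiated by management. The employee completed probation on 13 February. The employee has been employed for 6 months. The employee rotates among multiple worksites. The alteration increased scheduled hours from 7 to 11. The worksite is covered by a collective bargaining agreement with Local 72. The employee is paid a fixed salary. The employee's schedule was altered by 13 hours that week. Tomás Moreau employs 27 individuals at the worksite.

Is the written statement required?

No — not required.

(i) fixed location — not met.
(ii) not (≥ 13 at site) — fails.
(iii) tenure ≥ 36 mo. — fails.
(a) = F OR F OR F = false.
(i) schedule shift > 3h — holds.
(ii) not (past probation) — fails.
(b): T OR F → true.
(1): F AND T → false.
(2) not (non-exempt) — fails.
(i) no recent notice — fails.
(ii) not (hours reduced) — holds.
(a): F OR T → true.
(i) < 60 days' notice — not satisfied.
(ii) no CBA — fails.
So (b) is not satisfied (F OR F).
(i) not employee-requested — holds.
(ii) public agency — not satisfied.
(c) = T OR F = true.
So (3) is not satisfied (T AND F AND T).
Overall = F OR F OR F = false.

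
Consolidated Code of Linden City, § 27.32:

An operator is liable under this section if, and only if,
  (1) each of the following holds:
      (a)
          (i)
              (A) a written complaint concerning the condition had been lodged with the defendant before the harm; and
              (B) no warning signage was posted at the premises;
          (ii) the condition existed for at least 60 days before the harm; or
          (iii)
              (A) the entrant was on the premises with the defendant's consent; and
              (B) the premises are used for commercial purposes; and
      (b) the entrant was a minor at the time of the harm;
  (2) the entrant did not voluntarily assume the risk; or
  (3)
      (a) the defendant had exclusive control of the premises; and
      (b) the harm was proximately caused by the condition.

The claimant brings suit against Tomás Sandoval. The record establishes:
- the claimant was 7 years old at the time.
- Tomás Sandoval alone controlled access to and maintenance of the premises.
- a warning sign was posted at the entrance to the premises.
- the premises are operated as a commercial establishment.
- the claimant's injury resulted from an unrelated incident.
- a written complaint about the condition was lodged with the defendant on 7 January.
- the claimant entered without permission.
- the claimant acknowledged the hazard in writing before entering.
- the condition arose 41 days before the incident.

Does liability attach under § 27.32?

No — not liable.

(A) complaint lodged — holds.
(B) no signage posted — fails.
So (i) is not satisfied (T AND F).
(ii) condition ≥60 days old — not met.
(A) consent to enter — fails.
(B) commercial use — met.
So (iii) is not satisfied (F AND T).
So (a) is not satisfied (F OR F OR F).
(b) entrant a minor — holds.
(1) = F AND T = false.
(2) no assumed risk — not satisfied.
(a) exclusive control — met.
(b) proximate cause — not met.
(3) = T AND F = false.
Overall = F OR F OR F = false.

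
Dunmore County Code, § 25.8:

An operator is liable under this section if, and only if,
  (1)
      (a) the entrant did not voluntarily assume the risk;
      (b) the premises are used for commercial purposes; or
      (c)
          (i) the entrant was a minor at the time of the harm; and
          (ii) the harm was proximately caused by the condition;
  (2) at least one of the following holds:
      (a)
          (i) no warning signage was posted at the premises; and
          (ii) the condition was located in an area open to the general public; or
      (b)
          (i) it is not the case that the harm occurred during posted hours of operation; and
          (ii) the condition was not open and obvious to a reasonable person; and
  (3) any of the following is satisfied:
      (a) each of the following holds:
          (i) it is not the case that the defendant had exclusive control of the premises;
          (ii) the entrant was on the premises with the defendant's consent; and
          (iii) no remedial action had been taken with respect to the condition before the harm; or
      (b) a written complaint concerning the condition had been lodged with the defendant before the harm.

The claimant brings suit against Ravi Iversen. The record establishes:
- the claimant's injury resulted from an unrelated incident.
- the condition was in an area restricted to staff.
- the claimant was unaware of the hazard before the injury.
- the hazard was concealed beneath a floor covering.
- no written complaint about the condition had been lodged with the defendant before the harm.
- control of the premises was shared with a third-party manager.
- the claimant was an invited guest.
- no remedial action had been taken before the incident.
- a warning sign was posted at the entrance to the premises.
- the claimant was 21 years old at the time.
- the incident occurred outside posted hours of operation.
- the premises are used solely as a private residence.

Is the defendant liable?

(a) no assumed risk — met.
(b) commercial use — fails.
(i) entrant a minor — not satisfied.
(ii) proximate cause — fails.
So (c) is not satisfied (F AND F).
(1): T OR F OR F → true.
(i) no signage posted — not satisfied.
(ii) public area — not satisfied.
(a): F AND F → false.
(i) not (during posted hours) — satisfied.
(ii) not open/obvious — met.
(b): T AND T → true.
(2): F OR T → true.
(i) not (exclusive control) — holds.
(ii) consent to enter — satisfied.
(iii) no remedial action — met.
So (a) is satisfied (T AND T AND T).
(b) complaint lodged — fails.
(3) = T OR F = true.
So Overall is satisfied (T AND T AND T).

Yes — liable.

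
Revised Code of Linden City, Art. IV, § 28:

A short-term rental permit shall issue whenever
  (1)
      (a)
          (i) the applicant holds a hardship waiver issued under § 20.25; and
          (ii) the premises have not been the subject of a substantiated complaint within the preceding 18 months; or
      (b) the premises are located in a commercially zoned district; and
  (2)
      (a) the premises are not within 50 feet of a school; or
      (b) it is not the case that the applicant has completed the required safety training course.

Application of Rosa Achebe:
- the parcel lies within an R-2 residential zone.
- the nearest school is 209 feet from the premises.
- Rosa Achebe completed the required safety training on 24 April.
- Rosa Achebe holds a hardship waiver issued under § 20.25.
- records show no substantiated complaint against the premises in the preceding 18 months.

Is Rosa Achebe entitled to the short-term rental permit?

Yes — granted.

(i) hardship waiver — satisfied.
(ii) no complaint in 18 mo. — met.
So (a) is satisfied (T AND T).
(b) commercially zoned — not met.
(1) = T OR F = true.
(a) ≥50 ft from school — satisfied.
(b) not (safety training) — not met.
(2) = T OR F = true.
So Overall is satisfied (T AND T).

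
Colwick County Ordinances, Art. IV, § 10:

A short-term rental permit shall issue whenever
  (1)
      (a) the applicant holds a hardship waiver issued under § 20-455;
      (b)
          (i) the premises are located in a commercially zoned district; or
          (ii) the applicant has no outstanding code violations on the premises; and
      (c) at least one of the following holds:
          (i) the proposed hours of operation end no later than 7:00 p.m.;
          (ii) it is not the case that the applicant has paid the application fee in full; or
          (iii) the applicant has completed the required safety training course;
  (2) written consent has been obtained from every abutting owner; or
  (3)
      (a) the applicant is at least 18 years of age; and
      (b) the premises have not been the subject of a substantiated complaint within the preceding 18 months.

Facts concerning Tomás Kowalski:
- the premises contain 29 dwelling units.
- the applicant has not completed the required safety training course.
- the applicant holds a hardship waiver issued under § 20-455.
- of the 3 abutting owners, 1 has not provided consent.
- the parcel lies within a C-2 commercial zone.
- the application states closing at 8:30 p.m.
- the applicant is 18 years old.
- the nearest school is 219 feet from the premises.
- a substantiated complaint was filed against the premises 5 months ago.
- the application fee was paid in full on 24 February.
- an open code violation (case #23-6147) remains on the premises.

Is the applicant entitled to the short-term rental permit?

No — denied.

(a) hardship waiver — met.
(i) commercially zoned — satisfied.
(ii) no code violations — not met.
(b) = T OR F = true.
(i) closes by 7 p.m. — not satisfied.
(ii) not (fee paid) — not met.
(iii) safety training — not met.
(c): F OR F OR F → false.
So (1) is not satisfied (T AND T AND F).
(2) all abutters consent — fails.
(a) age ≥ 18 — satisfied.
(b) no complaint in 18 mo. — not satisfied.
So (3) is not satisfied (T AND F).
So Overall is not satisfied (F OR F OR F).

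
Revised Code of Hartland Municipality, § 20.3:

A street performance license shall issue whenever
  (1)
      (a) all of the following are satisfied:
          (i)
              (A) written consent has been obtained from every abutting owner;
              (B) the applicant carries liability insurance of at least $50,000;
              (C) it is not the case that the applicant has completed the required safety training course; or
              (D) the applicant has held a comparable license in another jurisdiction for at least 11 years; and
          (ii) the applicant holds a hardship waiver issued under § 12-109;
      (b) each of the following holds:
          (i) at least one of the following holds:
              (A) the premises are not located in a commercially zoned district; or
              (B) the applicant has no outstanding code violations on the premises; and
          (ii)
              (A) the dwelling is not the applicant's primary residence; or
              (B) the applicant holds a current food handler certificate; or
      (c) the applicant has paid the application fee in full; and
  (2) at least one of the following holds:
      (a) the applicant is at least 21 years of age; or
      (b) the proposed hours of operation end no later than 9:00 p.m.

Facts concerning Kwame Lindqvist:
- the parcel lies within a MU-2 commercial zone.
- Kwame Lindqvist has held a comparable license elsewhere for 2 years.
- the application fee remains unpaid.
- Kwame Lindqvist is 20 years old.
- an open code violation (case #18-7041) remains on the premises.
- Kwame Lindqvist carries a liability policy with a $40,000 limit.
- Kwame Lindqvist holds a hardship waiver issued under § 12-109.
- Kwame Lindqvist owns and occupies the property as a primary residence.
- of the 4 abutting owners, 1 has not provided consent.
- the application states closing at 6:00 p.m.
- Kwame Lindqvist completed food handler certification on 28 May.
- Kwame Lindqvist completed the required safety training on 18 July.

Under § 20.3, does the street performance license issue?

(A) all abutters consent — not satisfied.
(B) insurance ≥ $50,000 — fails.
(C) not (safety training) — not met.
(D) prior license ≥ 11 yr — fails.
(i) = F OR F OR F OR F = false.
(ii) hardship waiver — holds.
(a): F AND T → false.
(A) not (commercially zoned) — fails.
(B) no code violations — not met.
(i) = F OR F = false.
(A) not (primary residence) — not satisfied.
(B) food handler cert. — holds.
(ii): F OR T → true.
So (b) is not satisfied (F AND T).
(c) fee paid — not satisfied.
So (1) is not satisfied (F OR F OR F).
(a) age ≥ 21 — not satisfied.
(b) closes by 9 p.m. — satisfied.
So (2) is satisfied (F OR T).
So Overall is not satisfied (F AND T).

No — denied.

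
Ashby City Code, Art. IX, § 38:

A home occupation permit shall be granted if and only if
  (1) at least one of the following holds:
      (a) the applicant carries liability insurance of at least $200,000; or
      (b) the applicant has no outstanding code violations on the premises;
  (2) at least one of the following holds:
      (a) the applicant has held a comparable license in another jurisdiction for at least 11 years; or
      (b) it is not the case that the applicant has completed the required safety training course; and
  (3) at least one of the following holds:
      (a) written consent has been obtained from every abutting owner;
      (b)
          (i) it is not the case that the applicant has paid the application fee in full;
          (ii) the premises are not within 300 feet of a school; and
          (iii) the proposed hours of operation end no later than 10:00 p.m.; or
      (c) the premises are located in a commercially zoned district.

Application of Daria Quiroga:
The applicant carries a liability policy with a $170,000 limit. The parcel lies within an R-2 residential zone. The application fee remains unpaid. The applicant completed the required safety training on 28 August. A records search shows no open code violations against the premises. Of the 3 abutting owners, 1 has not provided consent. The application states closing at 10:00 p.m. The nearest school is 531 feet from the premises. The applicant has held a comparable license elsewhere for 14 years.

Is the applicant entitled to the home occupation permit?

Yes — granted.

(a) insurance ≥ $200,000 — not met.
(b) no code violations — met.
(1) = F OR T = true.
(a) prior license ≥ 11 yr — met.
(b) not (safety training) — fails.
So (2) is satisfied (T OR F).
(a) all abutters consent — not met.
(i) not (fee paid) — satisfied.
(ii) ≥300 ft from school — met.
(iii) closes by 10 p.m. — met.
(b): T AND T AND T → true.
(c) commercially zoned — not satisfied.
(3) = F OR T OR F = true.
So Overall is satisfied (T AND T AND T).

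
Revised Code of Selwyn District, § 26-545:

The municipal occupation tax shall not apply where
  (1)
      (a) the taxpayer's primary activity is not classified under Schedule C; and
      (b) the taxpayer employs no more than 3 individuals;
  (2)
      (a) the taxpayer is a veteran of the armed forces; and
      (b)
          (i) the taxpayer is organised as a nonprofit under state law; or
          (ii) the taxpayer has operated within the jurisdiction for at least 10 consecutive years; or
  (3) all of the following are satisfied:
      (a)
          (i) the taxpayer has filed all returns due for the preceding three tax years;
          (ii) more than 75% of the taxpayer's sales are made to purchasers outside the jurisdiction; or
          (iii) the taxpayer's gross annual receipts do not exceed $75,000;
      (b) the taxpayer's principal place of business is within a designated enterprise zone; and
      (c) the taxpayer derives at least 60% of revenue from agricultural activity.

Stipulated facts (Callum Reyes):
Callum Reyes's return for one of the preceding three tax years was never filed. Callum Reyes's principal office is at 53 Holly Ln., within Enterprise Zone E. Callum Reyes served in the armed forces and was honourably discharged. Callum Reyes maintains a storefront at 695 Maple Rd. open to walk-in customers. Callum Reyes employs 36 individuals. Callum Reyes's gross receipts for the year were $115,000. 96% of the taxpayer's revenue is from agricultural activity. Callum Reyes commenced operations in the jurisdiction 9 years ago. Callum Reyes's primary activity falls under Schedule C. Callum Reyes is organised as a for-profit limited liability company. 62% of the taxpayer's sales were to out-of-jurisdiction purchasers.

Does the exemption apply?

No — not exempt.

(a) not (Schedule C activity) — not satisfied.
(b) ≤ 3 employees — not met.
(1) = F AND F = false.
(a) veteran — met.
(i) nonprofit — fails.
(ii) ≥ 10 yrs in jurisdiction — not satisfied.
(b): F OR F → false.
(2): T AND F → false.
(i) returns current — not satisfied.
(ii) >75% out-of-jur. sales — not satisfied.
(iii) receipts ≤ $75,000 — fails.
So (a) is not satisfied (F OR F OR F).
(b) in enterprise zone — holds.
(c) ≥60% agricultural — met.
(3) = F AND T AND T = false.
Overall = F OR F OR F = false.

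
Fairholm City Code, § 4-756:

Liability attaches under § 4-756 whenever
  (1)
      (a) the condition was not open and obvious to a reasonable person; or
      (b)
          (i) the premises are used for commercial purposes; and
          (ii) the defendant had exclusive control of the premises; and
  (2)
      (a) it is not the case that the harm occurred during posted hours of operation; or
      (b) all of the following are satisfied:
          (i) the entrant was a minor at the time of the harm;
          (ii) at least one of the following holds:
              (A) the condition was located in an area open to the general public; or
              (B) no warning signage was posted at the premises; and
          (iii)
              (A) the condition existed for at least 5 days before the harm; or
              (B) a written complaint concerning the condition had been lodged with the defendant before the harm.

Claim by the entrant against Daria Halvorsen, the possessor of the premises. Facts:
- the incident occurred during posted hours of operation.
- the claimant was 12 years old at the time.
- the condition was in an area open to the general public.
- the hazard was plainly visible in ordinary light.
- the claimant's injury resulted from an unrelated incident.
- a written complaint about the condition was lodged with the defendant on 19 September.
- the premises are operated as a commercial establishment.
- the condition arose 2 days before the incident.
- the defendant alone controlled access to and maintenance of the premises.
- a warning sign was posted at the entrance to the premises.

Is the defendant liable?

Yes — liable.

(a) not open/obvious — not met.
(i) commercial use — met.
(ii) exclusive control — satisfied.
(b): T AND T → true.
(1): F OR T → true.
(a) not (during posted hours) — fails.
(i) entrant a minor — satisfied.
(A) public area — met.
(B) no signage posted — fails.
So (ii) is satisfied (T OR F).
(A) condition ≥5 days old — not met.
(B) complaint lodged — met.
So (iii) is satisfied (F OR T).
(b): T AND T AND T → true.
(2): F OR T → true.
Overall: T AND T → true.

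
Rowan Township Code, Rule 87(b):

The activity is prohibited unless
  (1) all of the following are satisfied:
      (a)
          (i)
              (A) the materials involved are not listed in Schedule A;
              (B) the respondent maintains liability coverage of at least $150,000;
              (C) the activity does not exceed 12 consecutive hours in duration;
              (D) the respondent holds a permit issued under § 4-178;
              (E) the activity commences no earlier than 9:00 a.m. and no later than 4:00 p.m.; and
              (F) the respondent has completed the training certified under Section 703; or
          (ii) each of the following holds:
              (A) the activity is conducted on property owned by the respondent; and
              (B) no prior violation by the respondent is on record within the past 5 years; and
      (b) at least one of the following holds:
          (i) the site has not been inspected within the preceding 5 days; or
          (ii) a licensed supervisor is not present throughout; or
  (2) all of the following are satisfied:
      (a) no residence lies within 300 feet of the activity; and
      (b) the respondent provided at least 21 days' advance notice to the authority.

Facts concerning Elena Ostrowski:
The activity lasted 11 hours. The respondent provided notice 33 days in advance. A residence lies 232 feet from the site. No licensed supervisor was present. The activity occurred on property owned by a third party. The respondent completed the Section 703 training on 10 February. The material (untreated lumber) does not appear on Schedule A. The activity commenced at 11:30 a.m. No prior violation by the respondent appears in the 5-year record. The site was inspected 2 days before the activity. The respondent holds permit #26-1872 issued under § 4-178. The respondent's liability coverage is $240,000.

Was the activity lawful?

(A) not (Schedule A material) — holds.
(B) coverage ≥ $150,000 — satisfied.
(C) ≤ 12 hrs duration — satisfied.
(D) holds permit — met.
(E) start within hours — holds.
(F) training certified — met.
So (i) is satisfied (T AND T AND T AND T AND T AND T).
(A) own property — not satisfied.
(B) no prior violation — holds.
So (ii) is not satisfied (F AND T).
(a) = T OR F = true.
(i) not (site inspected) — fails.
(ii) not (supervisor present) — holds.
(b) = F OR T = true.
So (1) is satisfied (T AND T).
(a) no residence in 300 ft — not satisfied.
(b) ≥21 days' notice — satisfied.
So (2) is not satisfied (F AND T).
Overall: T OR F → true.

Yes — lawful.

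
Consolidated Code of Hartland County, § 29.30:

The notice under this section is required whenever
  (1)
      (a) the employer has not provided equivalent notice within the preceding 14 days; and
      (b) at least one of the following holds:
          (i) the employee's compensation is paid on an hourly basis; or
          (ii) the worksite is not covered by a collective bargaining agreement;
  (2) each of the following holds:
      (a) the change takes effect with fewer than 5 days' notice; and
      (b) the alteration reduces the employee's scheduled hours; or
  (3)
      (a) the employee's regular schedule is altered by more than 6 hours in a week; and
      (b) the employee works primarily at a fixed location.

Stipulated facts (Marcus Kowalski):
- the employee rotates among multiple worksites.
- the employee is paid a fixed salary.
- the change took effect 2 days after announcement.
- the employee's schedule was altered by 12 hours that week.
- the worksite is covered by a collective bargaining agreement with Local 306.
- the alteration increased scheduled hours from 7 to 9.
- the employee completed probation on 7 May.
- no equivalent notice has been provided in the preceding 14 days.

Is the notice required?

No — not required.

(a) no recent notice — satisfied.
(i) hourly-paid — not met.
(ii) no CBA — not satisfied.
(b) = F OR F = false.
So (1) is not satisfied (T AND F).
(a) < 5 days' notice — holds.
(b) hours reduced — not met.
So (2) is not satisfied (T AND F).
(a) schedule shift > 6h — satisfied.
(b) fixed location — not met.
(3): T AND F → false.
Overall = F OR F OR F = false.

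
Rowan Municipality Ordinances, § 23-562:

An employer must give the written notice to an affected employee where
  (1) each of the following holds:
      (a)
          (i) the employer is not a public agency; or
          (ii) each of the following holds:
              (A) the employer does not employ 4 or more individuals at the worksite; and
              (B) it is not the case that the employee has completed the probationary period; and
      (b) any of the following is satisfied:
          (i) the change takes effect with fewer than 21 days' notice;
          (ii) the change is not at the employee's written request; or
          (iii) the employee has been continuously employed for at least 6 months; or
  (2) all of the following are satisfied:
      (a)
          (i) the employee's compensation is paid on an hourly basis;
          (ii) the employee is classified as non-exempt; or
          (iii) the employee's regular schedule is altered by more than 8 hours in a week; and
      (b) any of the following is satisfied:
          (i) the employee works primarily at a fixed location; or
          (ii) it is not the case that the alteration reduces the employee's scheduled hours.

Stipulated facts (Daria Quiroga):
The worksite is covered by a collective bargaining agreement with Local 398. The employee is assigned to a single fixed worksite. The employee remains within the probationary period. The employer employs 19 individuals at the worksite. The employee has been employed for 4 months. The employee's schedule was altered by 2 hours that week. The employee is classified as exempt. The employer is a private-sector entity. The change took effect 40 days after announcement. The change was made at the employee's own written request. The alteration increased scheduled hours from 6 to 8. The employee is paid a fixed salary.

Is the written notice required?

(i) not (public agency) — met.
(A) not (≥ 4 at site) — not met.
(B) not (past probation) — holds.
So (ii) is not satisfied (F AND T).
(a) = T OR F = true.
(i) < 21 days' notice — not met.
(ii) not employee-requested — fails.
(iii) tenure ≥ 6 mo. — not met.
So (b) is not satisfied (F OR F OR F).
(1) = T AND F = false.
(i) hourly-paid — not satisfied.
(ii) non-exempt — not met.
(iii) schedule shift > 8h — fails.
(a): F OR F OR F → false.
(i) fixed location — met.
(ii) not (hours reduced) — satisfied.
(b) = T OR T = true.
So (2) is not satisfied (F AND T).
So Overall is not satisfied (F OR F).

No — not required.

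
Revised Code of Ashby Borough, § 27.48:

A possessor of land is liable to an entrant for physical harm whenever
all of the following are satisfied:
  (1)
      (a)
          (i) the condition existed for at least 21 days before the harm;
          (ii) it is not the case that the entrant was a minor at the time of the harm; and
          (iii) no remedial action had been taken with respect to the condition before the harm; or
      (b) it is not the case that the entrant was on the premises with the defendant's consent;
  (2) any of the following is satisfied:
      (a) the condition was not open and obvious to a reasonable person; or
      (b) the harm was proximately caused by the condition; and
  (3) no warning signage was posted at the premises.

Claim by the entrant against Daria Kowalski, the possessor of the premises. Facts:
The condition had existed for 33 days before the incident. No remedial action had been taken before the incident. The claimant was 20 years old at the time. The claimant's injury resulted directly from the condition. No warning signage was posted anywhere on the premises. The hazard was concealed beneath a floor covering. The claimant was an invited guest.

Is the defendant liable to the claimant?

Yes — liable.

(i) condition ≥21 days old — satisfied.
(ii) not (entrant a minor) — satisfied.
(iii) no remedial action — met.
(a) = T AND T AND T = true.
(b) not (consent to enter) — fails.
(1): T OR F → true.
(a) not open/obvious — satisfied.
(b) proximate cause — satisfied.
So (2) is satisfied (T OR T).
(3) no signage posted — holds.
Overall: T AND T AND T → true.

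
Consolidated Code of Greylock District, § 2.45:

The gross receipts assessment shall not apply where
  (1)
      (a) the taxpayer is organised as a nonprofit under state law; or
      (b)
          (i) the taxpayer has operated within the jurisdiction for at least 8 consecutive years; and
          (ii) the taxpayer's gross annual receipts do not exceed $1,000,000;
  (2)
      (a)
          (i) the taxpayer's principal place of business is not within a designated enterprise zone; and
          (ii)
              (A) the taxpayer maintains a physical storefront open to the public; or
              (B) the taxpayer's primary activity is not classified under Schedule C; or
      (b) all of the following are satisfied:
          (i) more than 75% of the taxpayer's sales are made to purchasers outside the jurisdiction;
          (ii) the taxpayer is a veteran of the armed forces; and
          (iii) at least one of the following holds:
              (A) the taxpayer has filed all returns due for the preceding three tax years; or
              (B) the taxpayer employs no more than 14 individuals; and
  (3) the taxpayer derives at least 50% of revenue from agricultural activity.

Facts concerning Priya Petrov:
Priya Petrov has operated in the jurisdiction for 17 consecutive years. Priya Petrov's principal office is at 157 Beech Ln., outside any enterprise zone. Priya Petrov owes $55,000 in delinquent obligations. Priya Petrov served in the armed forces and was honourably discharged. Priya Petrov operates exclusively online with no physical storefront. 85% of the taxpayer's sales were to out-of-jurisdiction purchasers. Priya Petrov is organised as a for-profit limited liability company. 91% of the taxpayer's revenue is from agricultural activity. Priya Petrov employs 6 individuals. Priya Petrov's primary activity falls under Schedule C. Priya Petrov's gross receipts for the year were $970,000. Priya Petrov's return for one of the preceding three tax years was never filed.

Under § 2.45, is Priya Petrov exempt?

Yes — exempt.

(a) nonprofit — fails.
(i) ≥ 8 yrs in jurisdiction — satisfied.
(ii) receipts ≤ $1,000,000 — satisfied.
So (b) is satisfied (T AND T).
So (1) is satisfied (F OR T).
(i) not (in enterprise zone) — satisfied.
(A) has storefront — not met.
(B) not (Schedule C activity) — not met.
(ii): F OR F → false.
(a): T AND F → false.
(i) >75% out-of-jur. sales — holds.
(ii) veteran — holds.
(A) returns current — not met.
(B) ≤ 14 employees — holds.
(iii): F OR T → true.
(b): T AND T AND T → true.
(2) = F OR T = true.
(3) ≥50% agricultural — met.
So Overall is satisfied (T AND T AND T).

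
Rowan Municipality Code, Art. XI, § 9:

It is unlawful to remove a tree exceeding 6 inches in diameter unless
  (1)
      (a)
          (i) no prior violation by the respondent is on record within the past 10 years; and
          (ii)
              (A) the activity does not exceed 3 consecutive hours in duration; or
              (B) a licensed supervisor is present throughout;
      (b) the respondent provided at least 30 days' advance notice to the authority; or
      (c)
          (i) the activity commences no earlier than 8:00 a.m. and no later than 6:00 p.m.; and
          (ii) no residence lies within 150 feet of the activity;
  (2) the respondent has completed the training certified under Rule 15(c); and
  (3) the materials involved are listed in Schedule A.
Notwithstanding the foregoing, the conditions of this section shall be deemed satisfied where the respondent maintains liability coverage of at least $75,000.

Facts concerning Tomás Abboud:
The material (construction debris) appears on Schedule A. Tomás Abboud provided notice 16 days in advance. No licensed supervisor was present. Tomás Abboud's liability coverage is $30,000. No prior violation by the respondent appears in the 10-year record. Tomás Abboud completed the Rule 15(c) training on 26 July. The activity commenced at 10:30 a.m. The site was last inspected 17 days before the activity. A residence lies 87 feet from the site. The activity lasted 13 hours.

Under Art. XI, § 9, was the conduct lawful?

(i) no prior violation — holds.
(A) ≤ 3 hrs duration — fails.
(B) supervisor present — not satisfied.
(ii): F OR F → false.
(a) = T AND F = false.
(b) ≥30 days' notice — not met.
(i) start within hours — met.
(ii) no residence in 150 ft — not satisfied.
(c): T AND F → false.
(1) = F OR F OR F = false.
(2) training certified — holds.
(3) Schedule A material — holds.
Overall: F AND T AND T → false.
Exception (coverage ≥ $75,000) — not satisfied.
Result: main false OR exception false → false.

No — unlawful.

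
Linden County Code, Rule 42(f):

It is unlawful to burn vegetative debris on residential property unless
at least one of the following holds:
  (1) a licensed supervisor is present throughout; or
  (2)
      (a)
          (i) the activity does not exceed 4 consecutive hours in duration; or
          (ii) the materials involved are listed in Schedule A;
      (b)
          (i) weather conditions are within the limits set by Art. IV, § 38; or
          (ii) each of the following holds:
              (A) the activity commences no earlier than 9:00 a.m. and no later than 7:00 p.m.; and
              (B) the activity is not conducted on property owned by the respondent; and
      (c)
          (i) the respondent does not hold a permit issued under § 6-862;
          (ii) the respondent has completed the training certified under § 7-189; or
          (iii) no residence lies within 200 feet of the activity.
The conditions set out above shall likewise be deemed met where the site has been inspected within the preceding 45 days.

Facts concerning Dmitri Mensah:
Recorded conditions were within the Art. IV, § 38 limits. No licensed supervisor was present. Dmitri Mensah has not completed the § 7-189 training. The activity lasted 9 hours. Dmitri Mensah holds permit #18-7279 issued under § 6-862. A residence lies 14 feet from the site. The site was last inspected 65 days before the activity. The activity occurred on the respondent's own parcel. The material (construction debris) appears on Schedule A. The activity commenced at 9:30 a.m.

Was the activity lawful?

No — unlawful.

(1) supervisor present — fails.
(i) ≤ 4 hrs duration — fails.
(ii) Schedule A material — holds.
(a): F OR T → true.
(i) weather ok — holds.
(A) start within hours — satisfied.
(B) not (own property) — not met.
(ii) = T AND F = false.
(b) = T OR F = true.
(i) not (holds permit) — not met.
(ii) training certified — not met.
(iii) no residence in 200 ft — fails.
(c) = F OR F OR F = false.
So (2) is not satisfied (T AND T AND F).
So Overall is not satisfied (F OR F).
Exception (site inspected) — not satisfied.
Result: main false OR exception false → false.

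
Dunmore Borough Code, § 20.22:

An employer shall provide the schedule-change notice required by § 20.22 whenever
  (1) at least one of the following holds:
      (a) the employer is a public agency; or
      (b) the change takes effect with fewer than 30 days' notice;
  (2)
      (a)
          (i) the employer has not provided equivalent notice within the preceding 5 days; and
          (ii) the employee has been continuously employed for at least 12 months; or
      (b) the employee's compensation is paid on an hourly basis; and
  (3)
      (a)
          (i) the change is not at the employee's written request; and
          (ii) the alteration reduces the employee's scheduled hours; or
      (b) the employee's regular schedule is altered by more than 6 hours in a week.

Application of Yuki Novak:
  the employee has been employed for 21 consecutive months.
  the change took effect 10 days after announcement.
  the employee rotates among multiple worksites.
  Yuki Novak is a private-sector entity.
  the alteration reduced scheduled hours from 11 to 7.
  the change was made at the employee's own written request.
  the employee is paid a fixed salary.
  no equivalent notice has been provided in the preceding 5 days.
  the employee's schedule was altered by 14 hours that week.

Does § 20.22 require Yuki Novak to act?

Yes — required.

(a) public agency — fails.
(b) < 30 days' notice — holds.
So (1) is satisfied (F OR T).
(i) no recent notice — holds.
(ii) tenure ≥ 12 mo. — satisfied.
So (a) is satisfied (T AND T).
(b) hourly-paid — not satisfied.
(2): T OR F → true.
(i) not employee-requested — fails.
(ii) hours reduced — met.
So (a) is not satisfied (F AND T).
(b) schedule shift > 6h — holds.
(3): F OR T → true.
So Overall is satisfied (T AND T AND T).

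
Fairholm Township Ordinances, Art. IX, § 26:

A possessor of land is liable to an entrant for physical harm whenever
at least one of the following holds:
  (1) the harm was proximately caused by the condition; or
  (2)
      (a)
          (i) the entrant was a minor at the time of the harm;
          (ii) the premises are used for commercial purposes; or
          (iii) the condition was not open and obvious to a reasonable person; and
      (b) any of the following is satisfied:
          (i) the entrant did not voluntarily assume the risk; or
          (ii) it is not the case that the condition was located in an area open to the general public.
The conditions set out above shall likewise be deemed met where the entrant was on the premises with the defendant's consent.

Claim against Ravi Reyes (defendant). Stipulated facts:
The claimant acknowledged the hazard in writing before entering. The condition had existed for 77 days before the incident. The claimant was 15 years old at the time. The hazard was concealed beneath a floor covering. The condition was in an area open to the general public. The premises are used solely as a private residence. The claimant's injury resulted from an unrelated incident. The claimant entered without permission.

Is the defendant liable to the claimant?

No — not liable.

(1) proximate cause — not satisfied.
(i) entrant a minor — holds.
(ii) commercial use — not satisfied.
(iii) not open/obvious — satisfied.
So (a) is satisfied (T OR F OR T).
(i) no assumed risk — fails.
(ii) not (public area) — not satisfied.
(b) = F OR F = false.
So (2) is not satisfied (T AND F).
Overall: F OR F → false.
Exception (consent to enter) — not satisfied.
Result: main false OR exception false → false.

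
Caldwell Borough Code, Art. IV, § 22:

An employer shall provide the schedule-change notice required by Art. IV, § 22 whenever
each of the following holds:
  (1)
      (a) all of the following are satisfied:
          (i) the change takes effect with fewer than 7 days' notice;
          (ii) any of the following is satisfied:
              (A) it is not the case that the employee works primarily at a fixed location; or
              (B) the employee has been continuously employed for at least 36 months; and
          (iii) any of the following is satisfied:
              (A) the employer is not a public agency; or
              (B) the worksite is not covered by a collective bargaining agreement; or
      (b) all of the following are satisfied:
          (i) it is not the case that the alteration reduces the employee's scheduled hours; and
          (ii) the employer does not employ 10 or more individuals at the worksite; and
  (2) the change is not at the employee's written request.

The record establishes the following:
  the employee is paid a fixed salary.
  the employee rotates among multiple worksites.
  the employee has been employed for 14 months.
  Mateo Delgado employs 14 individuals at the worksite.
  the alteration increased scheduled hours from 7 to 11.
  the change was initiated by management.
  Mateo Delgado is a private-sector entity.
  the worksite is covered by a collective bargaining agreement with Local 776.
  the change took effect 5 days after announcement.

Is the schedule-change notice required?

Yes — required.

(i) < 7 days' notice — holds.
(A) not (fixed location) — holds.
(B) tenure ≥ 36 mo. — not met.
(ii) = T OR F = true.
(A) not (public agency) — met.
(B) no CBA — not satisfied.
So (iii) is satisfied (T OR F).
So (a) is satisfied (T AND T AND T).
(i) not (hours reduced) — satisfied.
(ii) not (≥ 10 at site) — fails.
(b) = T AND F = false.
(1): T OR F → true.
(2) not employee-requested — met.
Overall = T AND T = true.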